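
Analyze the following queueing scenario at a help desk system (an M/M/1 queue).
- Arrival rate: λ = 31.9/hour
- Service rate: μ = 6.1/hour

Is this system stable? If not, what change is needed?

Stability requires ρ = λ/(cμ) < 1
ρ = 31.9/(1 × 6.1) = 31.9/6.10 = 5.2295
Since 5.2295 ≥ 1, the system is UNSTABLE.
Queue grows without bound. Need μ > λ = 31.9.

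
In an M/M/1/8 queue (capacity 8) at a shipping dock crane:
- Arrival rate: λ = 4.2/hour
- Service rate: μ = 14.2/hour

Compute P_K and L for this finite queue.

ρ = λ/μ = 4.2/14.2 = 0.295775
P₀ = (1-ρ)/(1-ρ^(K+1)) = (1-0.295775)/(1-0.295775^9) = 0.7042/1.0000 = 0.7042
P_K = P₀×ρ^K = 0.70424 × 0.295775^8 = 0.70424 × 0.000058572 = 0.00004125
Blocking probability P_8 = 0.00004125 (0.004125%)
L = ρ[1 - (K+1)ρ^K + Kρ^(K+1)] / [(1-ρ)(1-ρ^(K+1))]
L = 0.295775 × (1 - 9×0.00005857 + 8×0.00001732) / ((1 - 0.295775) × (1 - 0.00001732)) = 0.4198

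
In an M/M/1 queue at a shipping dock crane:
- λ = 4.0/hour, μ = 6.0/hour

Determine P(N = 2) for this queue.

ρ = λ/μ = 4.0/6.0 = 0.6667
P(n) = (1-ρ)ρⁿ
P(2) = (1-0.6667) × 0.6667^2
P(2) = 0.33330 × 0.44449
P(2) = 0.1481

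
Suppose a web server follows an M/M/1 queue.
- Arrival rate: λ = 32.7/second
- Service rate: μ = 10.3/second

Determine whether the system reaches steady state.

Stability requires ρ = λ/(cμ) < 1
ρ = 32.7/(1 × 10.3) = 32.7/10.30 = 3.1748
Since 3.1748 ≥ 1, the system is UNSTABLE.
Queue grows without bound. Need μ > λ = 32.7.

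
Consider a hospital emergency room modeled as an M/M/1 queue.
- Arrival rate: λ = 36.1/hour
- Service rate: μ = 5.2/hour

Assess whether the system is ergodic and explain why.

Stability requires ρ = λ/(cμ) < 1
ρ = 36.1/(1 × 5.2) = 36.1/5.20 = 6.9423
Since 6.9423 ≥ 1, the system is UNSTABLE.
Queue grows without bound. Need μ > λ = 36.1.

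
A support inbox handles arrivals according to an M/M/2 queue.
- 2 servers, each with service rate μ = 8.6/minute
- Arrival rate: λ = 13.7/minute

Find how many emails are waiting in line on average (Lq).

Traffic intensity: ρ = λ/(cμ) = 13.7/(2×8.6) = 0.7965
Since ρ = 0.7965 < 1, system is stable.
Offered load a = λ/μ = cρ = 13.7/8.6 = 1.5930
P₀ = [ Σₙ₌₀^1 aⁿ/n! + a^2/(2!(1-ρ)) ]⁻¹
Σ = a^0/0! + a^1/1! = 1.0000 + 1.5930 = 2.5930
a^2/(2!(1-ρ)) = 2.537723/(2 × 0.2034884) = 6.2355
P₀ = 1/(2.5930 + 6.2355) = 0.1133
Lq = P₀·a^2·ρ / (2!(1-ρ)²) = 0.11327 × 2.5377 × 0.79651 / (2 × 0.041408) = 2.7646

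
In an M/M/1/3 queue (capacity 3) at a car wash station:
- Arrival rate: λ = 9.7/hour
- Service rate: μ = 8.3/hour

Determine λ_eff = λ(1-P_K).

ρ = λ/μ = 9.7/8.3 = 1.1687
P₀ = (1-ρ)/(1-ρ^(K+1)) = (1-1.1687)/(1-1.1687^4) = -0.1687/-0.8656 = 0.1949
P_K = P₀×ρ^K = 0.1949 × 1.1687^3 = 0.1949 × 1.5963 = 0.3111
λ_eff = λ(1-P_K) = 9.7 × (1 - 0.3111) = 9.7 × 0.6889 = 6.6823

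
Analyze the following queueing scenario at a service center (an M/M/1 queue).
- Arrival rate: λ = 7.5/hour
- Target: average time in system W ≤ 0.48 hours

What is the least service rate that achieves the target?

For M/M/1: W = 1/(μ-λ)
Need W ≤ 0.48, so 1/(μ-λ) ≤ 0.48
μ - λ ≥ 1/0.48 = 2.0833
μ ≥ 7.5 + 2.0833 = 9.5833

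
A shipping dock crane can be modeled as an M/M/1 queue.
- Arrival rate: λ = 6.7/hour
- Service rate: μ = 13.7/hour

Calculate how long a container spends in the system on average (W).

First, compute utilization: ρ = λ/μ = 6.7/13.7 = 0.4891
For M/M/1: W = 1/(μ-λ)
W = 1/(13.7-6.7) = 1/7.00
W = 0.1429 hours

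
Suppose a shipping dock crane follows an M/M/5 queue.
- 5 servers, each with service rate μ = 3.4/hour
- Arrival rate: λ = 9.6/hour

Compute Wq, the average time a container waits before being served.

Traffic intensity: ρ = λ/(cμ) = 9.6/(5×3.4) = 0.5647
Since ρ = 0.5647 < 1, system is stable.
Offered load a = λ/μ = cρ = 9.6/3.4 = 2.8235
P₀ = [ Σₙ₌₀^4 aⁿ/n! + a^5/(5!(1-ρ)) ]⁻¹
Σ = a^0/0! + a^1/1! + a^2/2! + a^3/3! + a^4/4! = 1.0000 + 2.8235 + 3.9862 + 3.7517 + 2.6482 = 14.2096
a^5/(5!(1-ρ)) = 179.4575/(120 × 0.43529) = 3.4356
P₀ = 1/(14.2096 + 3.4356) = 0.05667
Lq = P₀·a^5·ρ / (5!(1-ρ)²) = 0.056673 × 179.4575 × 0.56471 / (120 × 0.18948) = 0.2526
Wq = Lq/λ = 0.2526/9.6 = 0.02631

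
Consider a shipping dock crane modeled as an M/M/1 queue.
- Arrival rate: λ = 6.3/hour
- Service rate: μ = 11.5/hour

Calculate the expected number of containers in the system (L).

ρ = λ/μ = 6.3/11.5 = 0.5478
For M/M/1: L = λ/(μ-λ)
L = 6.3/(11.5-6.3) = 6.3/5.20
L = 1.2115 containers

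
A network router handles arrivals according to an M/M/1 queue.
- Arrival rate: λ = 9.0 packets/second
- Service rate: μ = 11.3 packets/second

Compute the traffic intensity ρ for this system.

Server utilization: ρ = λ/μ
ρ = 9.0/11.3 = 0.7965
The server is busy 79.65% of the time.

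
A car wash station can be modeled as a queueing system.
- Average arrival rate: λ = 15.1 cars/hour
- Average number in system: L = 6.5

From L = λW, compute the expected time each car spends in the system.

Little's Law: L = λW, so W = L/λ
W = 6.5/15.1 = 0.4305 hours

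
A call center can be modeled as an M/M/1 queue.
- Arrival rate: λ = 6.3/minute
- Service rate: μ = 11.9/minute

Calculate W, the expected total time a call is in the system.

First, compute utilization: ρ = λ/μ = 6.3/11.9 = 0.5294
For M/M/1: W = 1/(μ-λ)
W = 1/(11.9-6.3) = 1/5.60
W = 0.1786 minutes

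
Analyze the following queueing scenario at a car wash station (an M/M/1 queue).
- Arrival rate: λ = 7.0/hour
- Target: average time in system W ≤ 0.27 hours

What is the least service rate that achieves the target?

For M/M/1: W = 1/(μ-λ)
Need W ≤ 0.27, so 1/(μ-λ) ≤ 0.27
μ - λ ≥ 1/0.27 = 3.7037
μ ≥ 7.0 + 3.7037 = 10.7037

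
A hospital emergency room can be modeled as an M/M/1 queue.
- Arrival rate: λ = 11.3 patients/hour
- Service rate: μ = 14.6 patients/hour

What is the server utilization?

Server utilization: ρ = λ/μ
ρ = 11.3/14.6 = 0.7740
The server is busy 77.40% of the time.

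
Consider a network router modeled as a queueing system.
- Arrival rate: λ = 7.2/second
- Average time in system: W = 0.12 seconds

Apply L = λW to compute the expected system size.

Little's Law: L = λW
L = 7.2 × 0.12 = 0.8640 packets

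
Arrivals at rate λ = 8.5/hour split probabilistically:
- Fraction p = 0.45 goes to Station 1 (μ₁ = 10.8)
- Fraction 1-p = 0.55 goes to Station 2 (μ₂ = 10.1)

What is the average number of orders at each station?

Effective rates: λ₁ = 8.5×0.45 = 3.825, λ₂ = 8.5×0.55 = 4.675
Station 1: ρ₁ = 3.825/10.8 = 0.35417, L₁ = ρ₁/(1-ρ₁) = 0.35417/(1-0.35417) = 0.5484
Station 2: ρ₂ = 4.675/10.1 = 0.462871, L₂ = ρ₂/(1-ρ₂) = 0.462871/(1-0.462871) = 0.8618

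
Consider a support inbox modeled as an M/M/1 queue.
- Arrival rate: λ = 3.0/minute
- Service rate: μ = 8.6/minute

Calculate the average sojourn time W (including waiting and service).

First, compute utilization: ρ = λ/μ = 3.0/8.6 = 0.3488
For M/M/1: W = 1/(μ-λ)
W = 1/(8.6-3.0) = 1/5.60
W = 0.1786 minutes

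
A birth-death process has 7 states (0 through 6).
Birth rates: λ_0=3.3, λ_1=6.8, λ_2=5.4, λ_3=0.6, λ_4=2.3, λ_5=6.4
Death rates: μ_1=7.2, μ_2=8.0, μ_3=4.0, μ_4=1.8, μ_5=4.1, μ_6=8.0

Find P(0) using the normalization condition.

Ratios P(n)/P(0) = (λ₀···λₙ₋₁)/(μ₁···μₙ):
P(1)/P(0) = (3.3)/(7.2) = 0.45833
P(2)/P(0) = (3.3×6.8)/(7.2×8.0) = 0.38958
P(3)/P(0) = (3.3×6.8×5.4)/(7.2×8.0×4.0) = 0.52594
P(4)/P(0) = (3.3×6.8×5.4×0.6)/(7.2×8.0×4.0×1.8) = 0.17531
P(5)/P(0) = (3.3×6.8×5.4×0.6×2.3)/(7.2×8.0×4.0×1.8×4.1) = 0.098346
P(6)/P(0) = (3.3×6.8×5.4×0.6×2.3×6.4)/(7.2×8.0×4.0×1.8×4.1×8.0) = 0.078677

Normalization: ∑ P(n) = 1
P(0) × (1.0000 + 0.45833 + 0.38958 + 0.52594 + 0.17531 + 0.098346 + 0.078677) = 1
P(0) × 2.7262 = 1
P(0) = 1/2.7262 = 0.3668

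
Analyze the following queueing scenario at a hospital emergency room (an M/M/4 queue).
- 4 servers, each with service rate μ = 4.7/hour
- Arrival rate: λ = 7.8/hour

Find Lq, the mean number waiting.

Traffic intensity: ρ = λ/(cμ) = 7.8/(4×4.7) = 0.4149
Since ρ = 0.4149 < 1, system is stable.
Offered load a = λ/μ = cρ = 7.8/4.7 = 1.6596
P₀ = [ Σₙ₌₀^3 aⁿ/n! + a^4/(4!(1-ρ)) ]⁻¹
Σ = a^0/0! + a^1/1! + a^2/2! + a^3/3! = 1.0000 + 1.6596 + 1.3771 + 0.7618 = 4.7985
a^4/(4!(1-ρ)) = 7.5855/(24 × 0.5851) = 0.5402
P₀ = 1/(4.7985 + 0.5402) = 0.1873
Lq = P₀·a^4·ρ / (4!(1-ρ)²) = 0.1873 × 7.5855 × 0.4149 / (24 × 0.3423) = 0.07175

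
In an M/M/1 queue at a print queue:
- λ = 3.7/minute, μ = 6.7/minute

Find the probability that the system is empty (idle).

ρ = λ/μ = 3.7/6.7 = 0.5522
P(0) = 1 - ρ = 1 - 0.5522 = 0.4478
The server is idle 44.78% of the time.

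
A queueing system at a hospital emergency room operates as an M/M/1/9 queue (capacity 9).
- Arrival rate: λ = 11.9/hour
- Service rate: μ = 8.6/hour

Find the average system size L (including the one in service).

ρ = λ/μ = 11.9/8.6 = 1.38372
P₀ = (1-ρ)/(1-ρ^(K+1)) = (1-1.38372)/(1-1.38372^10) = -0.3837/-24.7325 = 0.01551
P_K = P₀×ρ^K = 0.015515 × 1.38372^9 = 0.015515 × 18.5966 = 0.2885
L = ρ[1 - (K+1)ρ^K + Kρ^(K+1)] / [(1-ρ)(1-ρ^(K+1))]
L = 1.38372 × (1 - 10×18.5966 + 9×25.7325) / ((1 - 1.38372) × (1 - 25.7325)) = 6.7983 patients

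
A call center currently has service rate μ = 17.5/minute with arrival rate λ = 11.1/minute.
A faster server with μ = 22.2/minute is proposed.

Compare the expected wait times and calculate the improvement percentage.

System 1: ρ₁ = 11.1/17.5 = 0.6343, W₁ = 1/(17.5-11.1) = 0.15625
System 2: ρ₂ = 11.1/22.2 = 0.5000, W₂ = 1/(22.2-11.1) = 0.090090
Improvement: (W₁-W₂)/W₁ = (0.15625-0.090090)/0.15625 = 42.34%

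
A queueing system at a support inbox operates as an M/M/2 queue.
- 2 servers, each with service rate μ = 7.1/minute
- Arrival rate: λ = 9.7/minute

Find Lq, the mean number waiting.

Traffic intensity: ρ = λ/(cμ) = 9.7/(2×7.1) = 0.6831
Since ρ = 0.6831 < 1, system is stable.
Offered load a = λ/μ = cρ = 9.7/7.1 = 1.3662
P₀ = [ Σₙ₌₀^1 aⁿ/n! + a^2/(2!(1-ρ)) ]⁻¹
Σ = a^0/0! + a^1/1! = 1.0000 + 1.3662 = 2.3662
a^2/(2!(1-ρ)) = 1.8665/(2 × 0.3169) = 2.9449
P₀ = 1/(2.3662 + 2.9449) = 0.1883
Lq = P₀·a^2·ρ / (2!(1-ρ)²) = 0.18828 × 1.8665 × 0.68310 / (2 × 0.10043) = 1.1952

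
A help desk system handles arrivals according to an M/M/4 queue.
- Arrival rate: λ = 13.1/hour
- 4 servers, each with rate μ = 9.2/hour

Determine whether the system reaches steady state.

Stability requires ρ = λ/(cμ) < 1
ρ = 13.1/(4 × 9.2) = 13.1/36.80 = 0.3560
Since 0.3560 < 1, the system is STABLE.
The servers are busy 35.60% of the time.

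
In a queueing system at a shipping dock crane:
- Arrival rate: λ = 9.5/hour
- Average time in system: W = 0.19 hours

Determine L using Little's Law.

Little's Law: L = λW
L = 9.5 × 0.19 = 1.8050 containers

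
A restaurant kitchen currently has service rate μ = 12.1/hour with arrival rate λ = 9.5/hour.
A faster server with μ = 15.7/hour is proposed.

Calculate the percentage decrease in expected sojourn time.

System 1: ρ₁ = 9.5/12.1 = 0.7851, W₁ = 1/(12.1-9.5) = 0.3846
System 2: ρ₂ = 9.5/15.7 = 0.6051, W₂ = 1/(15.7-9.5) = 0.1613
Improvement: (W₁-W₂)/W₁ = (0.3846-0.1613)/0.3846 = 58.06%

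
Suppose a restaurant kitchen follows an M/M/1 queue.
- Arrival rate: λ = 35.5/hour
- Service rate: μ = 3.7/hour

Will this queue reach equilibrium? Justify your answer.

Stability requires ρ = λ/(cμ) < 1
ρ = 35.5/(1 × 3.7) = 35.5/3.70 = 9.5946
Since 9.5946 ≥ 1, the system is UNSTABLE.
Queue grows without bound. Need μ > λ = 35.5.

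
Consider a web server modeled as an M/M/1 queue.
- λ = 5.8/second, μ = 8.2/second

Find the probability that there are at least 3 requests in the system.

ρ = λ/μ = 5.8/8.2 = 0.70732
P(N ≥ n) = ρⁿ
P(N ≥ 3) = 0.70732^3
P(N ≥ 3) = 0.3539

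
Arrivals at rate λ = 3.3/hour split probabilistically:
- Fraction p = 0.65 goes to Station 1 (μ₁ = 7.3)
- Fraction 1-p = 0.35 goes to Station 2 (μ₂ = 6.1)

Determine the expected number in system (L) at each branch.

Effective rates: λ₁ = 3.3×0.65 = 2.145, λ₂ = 3.3×0.35 = 1.155
Station 1: ρ₁ = 2.145/7.3 = 0.29384, L₁ = ρ₁/(1-ρ₁) = 0.29384/(1-0.29384) = 0.4161
Station 2: ρ₂ = 1.155/6.1 = 0.18934, L₂ = ρ₂/(1-ρ₂) = 0.18934/(1-0.18934) = 0.2336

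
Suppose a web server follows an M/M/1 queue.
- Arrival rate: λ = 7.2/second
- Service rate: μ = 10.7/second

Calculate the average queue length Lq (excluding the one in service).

ρ = λ/μ = 7.2/10.7 = 0.6729
For M/M/1: Lq = λ²/(μ(μ-λ))
Lq = 51.84/(10.7 × 3.50)
Lq = 1.3842 requests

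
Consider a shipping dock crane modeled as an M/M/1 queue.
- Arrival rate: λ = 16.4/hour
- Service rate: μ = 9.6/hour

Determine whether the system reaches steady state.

Stability requires ρ = λ/(cμ) < 1
ρ = 16.4/(1 × 9.6) = 16.4/9.60 = 1.7083
Since 1.7083 ≥ 1, the system is UNSTABLE.
Queue grows without bound. Need μ > λ = 16.4.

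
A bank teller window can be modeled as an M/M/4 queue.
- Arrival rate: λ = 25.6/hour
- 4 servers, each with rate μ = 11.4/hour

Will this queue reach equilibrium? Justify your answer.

Stability requires ρ = λ/(cμ) < 1
ρ = 25.6/(4 × 11.4) = 25.6/45.60 = 0.5614
Since 0.5614 < 1, the system is STABLE.
The servers are busy 56.14% of the time.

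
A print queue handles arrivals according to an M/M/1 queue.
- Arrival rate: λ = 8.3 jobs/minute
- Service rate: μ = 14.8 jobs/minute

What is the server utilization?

Server utilization: ρ = λ/μ
ρ = 8.3/14.8 = 0.5608
The server is busy 56.08% of the time.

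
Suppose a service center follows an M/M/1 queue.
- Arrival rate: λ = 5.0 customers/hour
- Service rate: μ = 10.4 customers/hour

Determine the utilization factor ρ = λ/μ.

Server utilization: ρ = λ/μ
ρ = 5.0/10.4 = 0.4808
The server is busy 48.08% of the time.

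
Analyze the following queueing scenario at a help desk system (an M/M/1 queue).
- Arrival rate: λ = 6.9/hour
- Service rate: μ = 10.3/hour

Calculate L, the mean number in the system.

ρ = λ/μ = 6.9/10.3 = 0.6699
For M/M/1: L = λ/(μ-λ)
L = 6.9/(10.3-6.9) = 6.9/3.40
L = 2.0294 tickets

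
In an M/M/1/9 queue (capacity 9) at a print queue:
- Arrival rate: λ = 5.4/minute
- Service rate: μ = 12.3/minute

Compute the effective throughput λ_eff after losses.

ρ = λ/μ = 5.4/12.3 = 0.43902
P₀ = (1-ρ)/(1-ρ^(K+1)) = (1-0.43902)/(1-0.43902^10) = 0.56098/0.99973 = 0.5611
P_K = P₀×ρ^K = 0.56113 × 0.43902^9 = 0.56113 × 0.00060584 = 0.0003400
λ_eff = λ(1-P_K) = 5.4 × (1 - 0.0003400) = 5.4 × 0.99966 = 5.3982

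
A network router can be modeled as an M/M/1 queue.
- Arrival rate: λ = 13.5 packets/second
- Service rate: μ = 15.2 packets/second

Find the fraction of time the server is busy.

Server utilization: ρ = λ/μ
ρ = 13.5/15.2 = 0.8882
The server is busy 88.82% of the time.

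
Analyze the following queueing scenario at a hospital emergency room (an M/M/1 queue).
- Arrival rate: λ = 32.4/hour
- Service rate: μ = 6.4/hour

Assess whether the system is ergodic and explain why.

Stability requires ρ = λ/(cμ) < 1
ρ = 32.4/(1 × 6.4) = 32.4/6.40 = 5.0625
Since 5.0625 ≥ 1, the system is UNSTABLE.
Queue grows without bound. Need μ > λ = 32.4.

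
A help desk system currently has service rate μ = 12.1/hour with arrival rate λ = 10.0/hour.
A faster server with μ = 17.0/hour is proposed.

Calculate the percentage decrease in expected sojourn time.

System 1: ρ₁ = 10.0/12.1 = 0.8264, W₁ = 1/(12.1-10.0) = 0.47619
System 2: ρ₂ = 10.0/17.0 = 0.5882, W₂ = 1/(17.0-10.0) = 0.14286
Improvement: (W₁-W₂)/W₁ = (0.47619-0.14286)/0.47619 = 70.00%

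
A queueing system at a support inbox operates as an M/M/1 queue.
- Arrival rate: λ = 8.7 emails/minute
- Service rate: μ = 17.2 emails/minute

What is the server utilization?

Server utilization: ρ = λ/μ
ρ = 8.7/17.2 = 0.5058
The server is busy 50.58% of the time.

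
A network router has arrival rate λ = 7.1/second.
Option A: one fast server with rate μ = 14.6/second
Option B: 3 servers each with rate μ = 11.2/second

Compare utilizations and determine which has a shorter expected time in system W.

Option A: single server μ = 14.6 (M/M/1)
  ρ_A = 7.1/14.6 = 0.4863
  W_A = 1/(μ-λ) = 1/(14.6-7.1) = 1/7.50 = 0.1333

Option B: 3 servers μ = 11.2 (M/M/3)
  ρ_B = λ/(cμ) = 7.1/(3×11.2) = 0.2113
  Offered load a = λ/μ = cρ = 7.1/11.2 = 0.6339
  P₀ = [ Σₙ₌₀^2 aⁿ/n! + a^3/(3!(1-ρ)) ]⁻¹
  Σ = a^0/0! + a^1/1! + a^2/2! = 1.0000 + 0.63393 + 0.20093 = 1.8349
  a^3/(3!(1-ρ)) = 0.25475/(6 × 0.78869) = 0.05383
  P₀ = 1/(1.8349 + 0.05383) = 0.5295
  Lq = P₀·a^3·ρ / (3!(1-ρ)²) = 0.52947 × 0.25475 × 0.21131 / (6 × 0.62203) = 0.007637
  Wq_B = Lq/λ = 0.007637/7.1 = 0.0010756
  W_B = Wq_B + 1/μ = 0.0010756 + 0.089286 = 0.09036

Since W_B = 0.09036 < W_A = 0.1333, Option B (multiple servers) has the shorter time in system.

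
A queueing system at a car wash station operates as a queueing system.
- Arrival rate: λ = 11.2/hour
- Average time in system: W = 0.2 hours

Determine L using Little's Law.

Little's Law: L = λW
L = 11.2 × 0.2 = 2.2400 cars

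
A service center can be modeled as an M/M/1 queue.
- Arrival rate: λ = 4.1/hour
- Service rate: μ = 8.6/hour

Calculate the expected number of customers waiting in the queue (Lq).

ρ = λ/μ = 4.1/8.6 = 0.4767
For M/M/1: Lq = λ²/(μ(μ-λ))
Lq = 16.81/(8.6 × 4.50)
Lq = 0.4344 customers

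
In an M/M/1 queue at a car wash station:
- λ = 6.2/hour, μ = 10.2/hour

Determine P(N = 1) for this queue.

ρ = λ/μ = 6.2/10.2 = 0.6078
P(n) = (1-ρ)ρⁿ
P(1) = (1-0.6078) × 0.6078^1
P(1) = 0.3922 × 0.6078
P(1) = 0.2384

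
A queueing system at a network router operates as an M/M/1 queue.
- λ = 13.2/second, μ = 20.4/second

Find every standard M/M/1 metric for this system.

Step 1: ρ = λ/μ = 13.2/20.4 = 0.6471
Step 2: L = λ/(μ-λ) = 13.2/7.20 = 1.8333
Step 3: Lq = λ²/(μ(μ-λ)) = 174.24/(20.4×7.20) = 1.1863
Step 4: W = 1/(μ-λ) = 1/7.20 = 0.13889
Step 5: Wq = λ/(μ(μ-λ)) = 13.2/(20.4×7.20) = 0.08987
Step 6: P(0) = 1-ρ = 0.3529
Verify: L = λW = 13.2×0.13889 = 1.8333 ✔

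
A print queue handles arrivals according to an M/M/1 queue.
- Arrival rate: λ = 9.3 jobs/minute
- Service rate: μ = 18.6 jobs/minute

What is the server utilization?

Server utilization: ρ = λ/μ
ρ = 9.3/18.6 = 0.5000
The server is busy 50.00% of the time.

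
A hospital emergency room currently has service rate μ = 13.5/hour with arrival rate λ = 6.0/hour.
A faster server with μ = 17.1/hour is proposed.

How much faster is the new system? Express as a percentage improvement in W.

System 1: ρ₁ = 6.0/13.5 = 0.4444, W₁ = 1/(13.5-6.0) = 0.13333
System 2: ρ₂ = 6.0/17.1 = 0.3509, W₂ = 1/(17.1-6.0) = 0.090090
Improvement: (W₁-W₂)/W₁ = (0.13333-0.090090)/0.13333 = 32.43%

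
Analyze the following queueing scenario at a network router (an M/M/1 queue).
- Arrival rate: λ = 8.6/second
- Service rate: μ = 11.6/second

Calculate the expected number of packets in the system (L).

ρ = λ/μ = 8.6/11.6 = 0.7414
For M/M/1: L = λ/(μ-λ)
L = 8.6/(11.6-8.6) = 8.6/3.00
L = 2.8667 packets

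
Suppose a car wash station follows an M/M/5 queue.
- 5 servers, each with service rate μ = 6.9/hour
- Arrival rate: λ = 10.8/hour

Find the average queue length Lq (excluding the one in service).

Traffic intensity: ρ = λ/(cμ) = 10.8/(5×6.9) = 0.3130
Since ρ = 0.3130 < 1, system is stable.
Offered load a = λ/μ = cρ = 10.8/6.9 = 1.5652
P₀ = [ Σₙ₌₀^4 aⁿ/n! + a^5/(5!(1-ρ)) ]⁻¹
Σ = a^0/0! + a^1/1! + a^2/2! + a^3/3! + a^4/4! = 1.0000 + 1.5652 + 1.2250 + 0.6391 + 0.2501 = 4.6794
a^5/(5!(1-ρ)) = 9.3945/(120 × 0.6870) = 0.1140
P₀ = 1/(4.6794 + 0.1140) = 0.2086
Lq = P₀·a^5·ρ / (5!(1-ρ)²) = 0.2086 × 9.3945 × 0.3130 / (120 × 0.4719) = 0.01083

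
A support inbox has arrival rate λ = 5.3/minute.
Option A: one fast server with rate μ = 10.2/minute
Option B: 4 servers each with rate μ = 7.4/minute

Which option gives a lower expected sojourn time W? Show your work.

Option A: single server μ = 10.2 (M/M/1)
  ρ_A = 5.3/10.2 = 0.5196
  W_A = 1/(μ-λ) = 1/(10.2-5.3) = 1/4.90 = 0.2041

Option B: 4 servers μ = 7.4 (M/M/4)
  ρ_B = λ/(cμ) = 5.3/(4×7.4) = 0.1791
  Offered load a = λ/μ = cρ = 5.3/7.4 = 0.7162
  P₀ = [ Σₙ₌₀^3 aⁿ/n! + a^4/(4!(1-ρ)) ]⁻¹
  Σ = a^0/0! + a^1/1! + a^2/2! + a^3/3! = 1.0000 + 0.7162 + 0.2565 + 0.06123 = 2.0339
  a^4/(4!(1-ρ)) = 0.263134/(24 × 0.820946) = 0.01336
  P₀ = 1/(2.0339 + 0.01336) = 0.4885
  Lq = P₀·a^4·ρ / (4!(1-ρ)²) = 0.4885 × 0.2631 × 0.1791 / (24 × 0.6740) = 0.001423
  Wq_B = Lq/λ = 0.001423/5.3 = 0.0002685
  W_B = Wq_B + 1/μ = 0.0002685 + 0.1351 = 0.1354

Since W_B = 0.1354 < W_A = 0.2041, Option B (multiple servers) has the shorter time in system.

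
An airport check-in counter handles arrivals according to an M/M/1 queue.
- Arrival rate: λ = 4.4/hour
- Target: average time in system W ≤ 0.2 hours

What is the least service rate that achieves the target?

For M/M/1: W = 1/(μ-λ)
Need W ≤ 0.2, so 1/(μ-λ) ≤ 0.2
μ - λ ≥ 1/0.2 = 5.0000
μ ≥ 4.4 + 5.0000 = 9.4000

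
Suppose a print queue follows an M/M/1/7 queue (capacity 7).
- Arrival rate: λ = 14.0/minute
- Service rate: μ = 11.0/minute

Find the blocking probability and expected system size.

ρ = λ/μ = 14.0/11.0 = 1.272727
P₀ = (1-ρ)/(1-ρ^(K+1)) = (1-1.272727)/(1-1.272727^8) = -0.27273/-5.8847 = 0.04635
P_K = P₀×ρ^K = 0.04635 × 1.272727^7 = 0.04635 × 5.4094 = 0.2507
Blocking probability P_7 = 0.2507 (25.07%)
L = ρ[1 - (K+1)ρ^K + Kρ^(K+1)] / [(1-ρ)(1-ρ^(K+1))]
L = 1.272727 × (1 - 8×5.4094 + 7×6.8847) / ((1 - 1.272727) × (1 - 6.8847)) = 4.6928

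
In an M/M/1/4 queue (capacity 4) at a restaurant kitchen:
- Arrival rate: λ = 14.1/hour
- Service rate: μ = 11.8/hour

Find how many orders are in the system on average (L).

ρ = λ/μ = 14.1/11.8 = 1.1949
P₀ = (1-ρ)/(1-ρ^(K+1)) = (1-1.1949)/(1-1.1949^5) = -0.1949/-1.4359 = 0.1357
P_K = P₀×ρ^K = 0.13573 × 1.1949^4 = 0.13573 × 2.0386 = 0.2767
L = ρ[1 - (K+1)ρ^K + Kρ^(K+1)] / [(1-ρ)(1-ρ^(K+1))]
L = 1.1949 × (1 - 5×2.038573 + 4×2.435891) / ((1 - 1.1949) × (1 - 2.435891)) = 2.3513 orders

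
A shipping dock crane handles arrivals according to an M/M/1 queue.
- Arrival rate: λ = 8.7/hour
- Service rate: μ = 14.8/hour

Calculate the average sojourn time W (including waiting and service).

First, compute utilization: ρ = λ/μ = 8.7/14.8 = 0.5878
For M/M/1: W = 1/(μ-λ)
W = 1/(14.8-8.7) = 1/6.10
W = 0.1639 hours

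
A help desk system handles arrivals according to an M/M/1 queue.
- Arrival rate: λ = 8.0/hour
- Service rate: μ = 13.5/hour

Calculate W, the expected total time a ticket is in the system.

First, compute utilization: ρ = λ/μ = 8.0/13.5 = 0.5926
For M/M/1: W = 1/(μ-λ)
W = 1/(13.5-8.0) = 1/5.50
W = 0.1818 hours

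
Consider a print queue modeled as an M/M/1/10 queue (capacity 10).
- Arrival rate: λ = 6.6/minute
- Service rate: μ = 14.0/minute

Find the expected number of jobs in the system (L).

ρ = λ/μ = 6.6/14.0 = 0.47143
P₀ = (1-ρ)/(1-ρ^(K+1)) = (1-0.47143)/(1-0.47143^11) = 0.52857/0.99974 = 0.5287
P_K = P₀×ρ^K = 0.5287 × 0.47143^10 = 0.5287 × 0.0005422 = 0.0002867
L = ρ[1 - (K+1)ρ^K + Kρ^(K+1)] / [(1-ρ)(1-ρ^(K+1))]
L = 0.47143 × (1 - 11×0.0005422 + 10×0.0002556) / ((1 - 0.47143) × (1 - 0.0002556)) = 0.8891 jobs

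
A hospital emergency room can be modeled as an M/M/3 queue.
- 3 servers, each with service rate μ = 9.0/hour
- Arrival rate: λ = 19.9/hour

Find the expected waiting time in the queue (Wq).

Traffic intensity: ρ = λ/(cμ) = 19.9/(3×9.0) = 0.7370
Since ρ = 0.7370 < 1, system is stable.
Offered load a = λ/μ = cρ = 19.9/9.0 = 2.2111
P₀ = [ Σₙ₌₀^2 aⁿ/n! + a^3/(3!(1-ρ)) ]⁻¹
Σ = a^0/0! + a^1/1! + a^2/2! = 1.0000 + 2.2111 + 2.4445 = 5.6556
a^3/(3!(1-ρ)) = 10.8101/(6 × 0.26296) = 6.8515
P₀ = 1/(5.6556 + 6.8515) = 0.07995
Lq = P₀·a^3·ρ / (3!(1-ρ)²) = 0.079954 × 10.8101 × 0.73704 / (6 × 0.069150) = 1.5354
Wq = Lq/λ = 1.5354/19.9 = 0.07716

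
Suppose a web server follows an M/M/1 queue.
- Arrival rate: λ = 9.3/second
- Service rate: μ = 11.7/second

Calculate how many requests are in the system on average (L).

ρ = λ/μ = 9.3/11.7 = 0.7949
For M/M/1: L = λ/(μ-λ)
L = 9.3/(11.7-9.3) = 9.3/2.40
L = 3.8750 requests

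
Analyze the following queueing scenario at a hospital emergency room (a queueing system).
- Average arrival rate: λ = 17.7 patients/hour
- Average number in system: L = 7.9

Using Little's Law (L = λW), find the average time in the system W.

Little's Law: L = λW, so W = L/λ
W = 7.9/17.7 = 0.4463 hours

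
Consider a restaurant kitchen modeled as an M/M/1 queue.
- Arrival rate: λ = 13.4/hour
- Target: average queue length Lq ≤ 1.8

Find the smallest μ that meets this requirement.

For M/M/1: Lq = λ²/(μ(μ-λ))
Need Lq ≤ 1.8, i.e. μ(μ-λ) ≥ λ²/1.8
μ² - 13.4μ - 179.56/1.8 ≥ 0  →  μ² - 13.4μ - 99.75556 ≥ 0
Quadratic formula (positive root): μ = [λ + √(λ² + 4×99.75556)]/2
Discriminant: 179.56 + 4×99.75556 = 578.5822, √578.5822 = 24.05374
μ ≥ (13.4 + 24.05374)/2 = 18.7269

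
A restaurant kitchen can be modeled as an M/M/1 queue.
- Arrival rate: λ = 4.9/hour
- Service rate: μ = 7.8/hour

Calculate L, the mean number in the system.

ρ = λ/μ = 4.9/7.8 = 0.6282
For M/M/1: L = λ/(μ-λ)
L = 4.9/(7.8-4.9) = 4.9/2.90
L = 1.6897 orders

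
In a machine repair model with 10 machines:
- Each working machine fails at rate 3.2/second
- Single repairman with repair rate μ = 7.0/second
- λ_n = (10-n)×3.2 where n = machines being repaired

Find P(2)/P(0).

P(2)/P(0) = ∏_{i=0}^{2-1} λ_i/μ_{i+1}
= (10-0)×3.2/7.0 × (10-1)×3.2/7.0
= 18.8082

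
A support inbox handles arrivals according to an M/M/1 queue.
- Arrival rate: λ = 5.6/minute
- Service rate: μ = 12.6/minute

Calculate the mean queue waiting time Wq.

First, compute utilization: ρ = λ/μ = 5.6/12.6 = 0.4444
For M/M/1: Wq = λ/(μ(μ-λ))
Wq = 5.6/(12.6 × (12.6-5.6))
Wq = 5.6/(12.6 × 7.00)
Wq = 0.06349 minutes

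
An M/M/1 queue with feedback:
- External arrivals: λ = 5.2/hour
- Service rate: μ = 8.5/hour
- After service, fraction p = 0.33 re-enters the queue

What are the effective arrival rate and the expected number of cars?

Effective arrival rate: λ_eff = λ/(1-p) = 5.2/(1-0.33) = 5.2/0.67 = 7.7612
ρ = λ_eff/μ = 7.7612/8.5 = 0.913082
L = ρ/(1-ρ) = 0.913082/(1-0.913082) = 10.5051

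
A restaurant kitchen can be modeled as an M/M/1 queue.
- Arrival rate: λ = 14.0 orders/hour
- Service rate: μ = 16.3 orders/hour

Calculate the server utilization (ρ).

Server utilization: ρ = λ/μ
ρ = 14.0/16.3 = 0.8589
The server is busy 85.89% of the time.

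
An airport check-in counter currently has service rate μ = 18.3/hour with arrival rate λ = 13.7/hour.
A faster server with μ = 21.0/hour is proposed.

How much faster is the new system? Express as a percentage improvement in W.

System 1: ρ₁ = 13.7/18.3 = 0.7486, W₁ = 1/(18.3-13.7) = 0.217391
System 2: ρ₂ = 13.7/21.0 = 0.6524, W₂ = 1/(21.0-13.7) = 0.136986
Improvement: (W₁-W₂)/W₁ = (0.217391-0.136986)/0.217391 = 36.99%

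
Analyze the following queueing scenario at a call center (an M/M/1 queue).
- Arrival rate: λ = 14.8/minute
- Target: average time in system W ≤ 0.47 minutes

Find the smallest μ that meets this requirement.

For M/M/1: W = 1/(μ-λ)
Need W ≤ 0.47, so 1/(μ-λ) ≤ 0.47
μ - λ ≥ 1/0.47 = 2.1277
μ ≥ 14.8 + 2.1277 = 16.9277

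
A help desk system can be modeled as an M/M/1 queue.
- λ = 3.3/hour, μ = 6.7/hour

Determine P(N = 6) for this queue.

ρ = λ/μ = 3.3/6.7 = 0.49254
P(n) = (1-ρ)ρⁿ
P(6) = (1-0.49254) × 0.49254^6
P(6) = 0.50746 × 0.014277
P(6) = 0.007245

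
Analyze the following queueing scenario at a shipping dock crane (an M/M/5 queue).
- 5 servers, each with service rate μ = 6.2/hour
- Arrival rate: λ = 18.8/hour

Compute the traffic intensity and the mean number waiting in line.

Traffic intensity: ρ = λ/(cμ) = 18.8/(5×6.2) = 0.6065
Since ρ = 0.6065 < 1, system is stable.
Offered load a = λ/μ = cρ = 18.8/6.2 = 3.0323
P₀ = [ Σₙ₌₀^4 aⁿ/n! + a^5/(5!(1-ρ)) ]⁻¹
Σ = a^0/0! + a^1/1! + a^2/2! + a^3/3! + a^4/4! = 1.0000 + 3.0323 + 4.5973 + 4.6467 + 3.5225 = 16.7988
a^5/(5!(1-ρ)) = 256.3485/(120 × 0.39355) = 5.4281
P₀ = 1/(16.7988 + 5.4281) = 0.04499
Lq = P₀·a^5·ρ / (5!(1-ρ)²) = 0.04499 × 256.3485 × 0.6065 / (120 × 0.1549) = 0.3763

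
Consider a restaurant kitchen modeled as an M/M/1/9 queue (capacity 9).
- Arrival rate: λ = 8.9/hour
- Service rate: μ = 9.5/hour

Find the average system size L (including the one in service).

ρ = λ/μ = 8.9/9.5 = 0.936842
P₀ = (1-ρ)/(1-ρ^(K+1)) = (1-0.936842)/(1-0.936842^10) = 0.06316/0.4792 = 0.1318
P_K = P₀×ρ^K = 0.1318 × 0.936842^9 = 0.1318 × 0.5559 = 0.07327
L = ρ[1 - (K+1)ρ^K + Kρ^(K+1)] / [(1-ρ)(1-ρ^(K+1))]
L = 0.936842 × (1 - 10×0.5559006 + 9×0.5207911) / ((1 - 0.936842) × (1 - 0.5207911)) = 3.9656 orders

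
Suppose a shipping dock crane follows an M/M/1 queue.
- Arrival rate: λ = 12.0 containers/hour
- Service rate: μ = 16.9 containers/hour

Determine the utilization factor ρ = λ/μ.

Server utilization: ρ = λ/μ
ρ = 12.0/16.9 = 0.7101
The server is busy 71.01% of the time.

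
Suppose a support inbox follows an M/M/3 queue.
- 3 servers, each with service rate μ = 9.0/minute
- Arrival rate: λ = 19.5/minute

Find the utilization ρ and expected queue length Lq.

Traffic intensity: ρ = λ/(cμ) = 19.5/(3×9.0) = 0.7222
Since ρ = 0.7222 < 1, system is stable.
Offered load a = λ/μ = cρ = 19.5/9.0 = 2.1667
P₀ = [ Σₙ₌₀^2 aⁿ/n! + a^3/(3!(1-ρ)) ]⁻¹
Σ = a^0/0! + a^1/1! + a^2/2! = 1.0000 + 2.1667 + 2.3472 = 5.5139
a^3/(3!(1-ρ)) = 10.1713/(6 × 0.277778) = 6.1028
P₀ = 1/(5.5139 + 6.1028) = 0.08608
Lq = P₀·a^3·ρ / (3!(1-ρ)²) = 0.086083 × 10.1713 × 0.72222 / (6 × 0.077160) = 1.3659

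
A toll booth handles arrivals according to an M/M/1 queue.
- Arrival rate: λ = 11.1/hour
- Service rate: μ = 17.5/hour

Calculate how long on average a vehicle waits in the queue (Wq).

First, compute utilization: ρ = λ/μ = 11.1/17.5 = 0.6343
For M/M/1: Wq = λ/(μ(μ-λ))
Wq = 11.1/(17.5 × (17.5-11.1))
Wq = 11.1/(17.5 × 6.40)
Wq = 0.09911 hours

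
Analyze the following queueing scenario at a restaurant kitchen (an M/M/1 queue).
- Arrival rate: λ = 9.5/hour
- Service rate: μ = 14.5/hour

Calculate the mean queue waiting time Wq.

First, compute utilization: ρ = λ/μ = 9.5/14.5 = 0.6552
For M/M/1: Wq = λ/(μ(μ-λ))
Wq = 9.5/(14.5 × (14.5-9.5))
Wq = 9.5/(14.5 × 5.00)
Wq = 0.1310 hours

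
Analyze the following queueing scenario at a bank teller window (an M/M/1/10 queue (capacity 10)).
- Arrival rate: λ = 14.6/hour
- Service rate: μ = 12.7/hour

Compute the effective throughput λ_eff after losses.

ρ = λ/μ = 14.6/12.7 = 1.1496
P₀ = (1-ρ)/(1-ρ^(K+1)) = (1-1.1496)/(1-1.1496^11) = -0.1496/-3.6346 = 0.04116
P_K = P₀×ρ^K = 0.04116 × 1.1496^10 = 0.04116 × 4.0315 = 0.1659
λ_eff = λ(1-P_K) = 14.6 × (1 - 0.16594) = 14.6 × 0.83406 = 12.1773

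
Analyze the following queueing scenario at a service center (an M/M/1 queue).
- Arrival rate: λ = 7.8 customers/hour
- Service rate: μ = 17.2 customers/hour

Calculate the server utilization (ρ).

Server utilization: ρ = λ/μ
ρ = 7.8/17.2 = 0.4535
The server is busy 45.35% of the time.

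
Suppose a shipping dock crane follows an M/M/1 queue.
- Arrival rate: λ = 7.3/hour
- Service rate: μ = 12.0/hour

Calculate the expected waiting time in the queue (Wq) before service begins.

First, compute utilization: ρ = λ/μ = 7.3/12.0 = 0.6083
For M/M/1: Wq = λ/(μ(μ-λ))
Wq = 7.3/(12.0 × (12.0-7.3))
Wq = 7.3/(12.0 × 4.70)
Wq = 0.1294 hours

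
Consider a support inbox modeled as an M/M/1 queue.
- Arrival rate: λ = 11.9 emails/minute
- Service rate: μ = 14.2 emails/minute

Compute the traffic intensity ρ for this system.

Server utilization: ρ = λ/μ
ρ = 11.9/14.2 = 0.8380
The server is busy 83.80% of the time.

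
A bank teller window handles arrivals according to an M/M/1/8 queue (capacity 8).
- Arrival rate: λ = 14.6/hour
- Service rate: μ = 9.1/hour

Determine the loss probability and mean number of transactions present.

ρ = λ/μ = 14.6/9.1 = 1.6044
P₀ = (1-ρ)/(1-ρ^(K+1)) = (1-1.6044)/(1-1.6044^9) = -0.6044/-69.4391 = 0.008704
P_K = P₀×ρ^K = 0.008704 × 1.6044^8 = 0.008704 × 43.9037 = 0.3821
Blocking probability P_8 = 0.3821 (38.21%)
L = ρ[1 - (K+1)ρ^K + Kρ^(K+1)] / [(1-ρ)(1-ρ^(K+1))]
L = 1.6044 × (1 - 9×43.9037 + 8×70.4391) / ((1 - 1.6044) × (1 - 70.4391)) = 6.4751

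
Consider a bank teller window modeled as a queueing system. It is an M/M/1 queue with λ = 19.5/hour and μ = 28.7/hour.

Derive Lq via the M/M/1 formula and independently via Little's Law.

Method 1 (direct): Lq = λ²/(μ(μ-λ)) = 380.25/(28.7 × 9.20) = 1.4401

Method 2 (Little's Law):
W = 1/(μ-λ) = 1/9.20 = 0.108696
Wq = W - 1/μ = 0.108696 - 0.0348432 = 0.07385
Lq = λWq = 19.5 × 0.07385 = 1.4401 ✔ (matches Method 1)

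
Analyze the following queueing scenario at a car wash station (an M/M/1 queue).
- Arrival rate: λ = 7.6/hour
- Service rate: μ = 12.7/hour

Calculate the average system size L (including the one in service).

ρ = λ/μ = 7.6/12.7 = 0.5984
For M/M/1: L = λ/(μ-λ)
L = 7.6/(12.7-7.6) = 7.6/5.10
L = 1.4902 cars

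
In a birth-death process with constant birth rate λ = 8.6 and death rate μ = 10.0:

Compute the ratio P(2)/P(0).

For constant rates: P(n)/P(0) = (λ/μ)^n
P(2)/P(0) = (8.6/10.0)^2 = 0.8600^2 = 0.7396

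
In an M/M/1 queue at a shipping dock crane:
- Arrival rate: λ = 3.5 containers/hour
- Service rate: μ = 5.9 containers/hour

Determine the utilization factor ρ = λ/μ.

Server utilization: ρ = λ/μ
ρ = 3.5/5.9 = 0.5932
The server is busy 59.32% of the time.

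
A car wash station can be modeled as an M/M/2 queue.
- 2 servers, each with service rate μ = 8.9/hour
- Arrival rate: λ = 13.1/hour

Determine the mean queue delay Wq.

Traffic intensity: ρ = λ/(cμ) = 13.1/(2×8.9) = 0.7360
Since ρ = 0.7360 < 1, system is stable.
Offered load a = λ/μ = cρ = 13.1/8.9 = 1.4719
P₀ = [ Σₙ₌₀^1 aⁿ/n! + a^2/(2!(1-ρ)) ]⁻¹
Σ = a^0/0! + a^1/1! = 1.0000 + 1.4719 = 2.4719
a^2/(2!(1-ρ)) = 2.1665/(2 × 0.26404) = 4.1026
P₀ = 1/(2.4719 + 4.1026) = 0.1521
Lq = P₀·a^2·ρ / (2!(1-ρ)²) = 0.1521 × 2.1665 × 0.7360 / (2 × 0.06972) = 1.7393
Wq = Lq/λ = 1.7393/13.1 = 0.1328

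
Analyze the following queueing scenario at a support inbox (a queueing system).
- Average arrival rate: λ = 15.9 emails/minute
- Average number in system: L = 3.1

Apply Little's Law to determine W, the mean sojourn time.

Little's Law: L = λW, so W = L/λ
W = 3.1/15.9 = 0.1950 minutes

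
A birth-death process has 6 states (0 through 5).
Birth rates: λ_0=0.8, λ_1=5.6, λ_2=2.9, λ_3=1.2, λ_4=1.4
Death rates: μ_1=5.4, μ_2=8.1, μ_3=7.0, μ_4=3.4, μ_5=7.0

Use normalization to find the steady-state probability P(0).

Ratios P(n)/P(0) = (λ₀···λₙ₋₁)/(μ₁···μₙ):
P(1)/P(0) = (0.8)/(5.4) = 0.14815
P(2)/P(0) = (0.8×5.6)/(5.4×8.1) = 0.10242
P(3)/P(0) = (0.8×5.6×2.9)/(5.4×8.1×7.0) = 0.042433
P(4)/P(0) = (0.8×5.6×2.9×1.2)/(5.4×8.1×7.0×3.4) = 0.014976
P(5)/P(0) = (0.8×5.6×2.9×1.2×1.4)/(5.4×8.1×7.0×3.4×7.0) = 0.0029952

Normalization: ∑ P(n) = 1
P(0) × (1.0000 + 0.14815 + 0.10242 + 0.042433 + 0.014976 + 0.0029952) = 1
P(0) × 1.3110 = 1
P(0) = 1/1.3110 = 0.7628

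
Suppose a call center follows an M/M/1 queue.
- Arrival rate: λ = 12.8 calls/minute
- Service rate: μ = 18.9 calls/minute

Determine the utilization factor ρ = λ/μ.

Server utilization: ρ = λ/μ
ρ = 12.8/18.9 = 0.6772
The server is busy 67.72% of the time.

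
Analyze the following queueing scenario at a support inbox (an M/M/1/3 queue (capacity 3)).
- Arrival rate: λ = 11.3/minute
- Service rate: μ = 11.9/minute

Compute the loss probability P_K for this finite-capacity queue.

ρ = λ/μ = 11.3/11.9 = 0.94958
P₀ = (1-ρ)/(1-ρ^(K+1)) = (1-0.94958)/(1-0.94958^4) = 0.050420/0.18693 = 0.2697
P_K = P₀×ρ^K = 0.2697 × 0.94958^3 = 0.2697 × 0.8562 = 0.2309
Blocking probability = 23.09%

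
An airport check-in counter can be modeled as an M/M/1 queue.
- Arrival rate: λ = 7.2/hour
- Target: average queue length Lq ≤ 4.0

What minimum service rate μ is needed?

For M/M/1: Lq = λ²/(μ(μ-λ))
Need Lq ≤ 4.0, i.e. μ(μ-λ) ≥ λ²/4.0
μ² - 7.2μ - 51.84/4.0 ≥ 0  →  μ² - 7.2μ - 12.9600 ≥ 0
Quadratic formula (positive root): μ = [λ + √(λ² + 4×12.9600)]/2
Discriminant: 51.84 + 4×12.9600 = 103.6800, √103.6800 = 10.1823
μ ≥ (7.2 + 10.1823)/2 = 8.6912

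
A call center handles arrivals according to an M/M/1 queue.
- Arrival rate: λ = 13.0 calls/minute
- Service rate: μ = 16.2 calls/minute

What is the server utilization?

Server utilization: ρ = λ/μ
ρ = 13.0/16.2 = 0.8025
The server is busy 80.25% of the time.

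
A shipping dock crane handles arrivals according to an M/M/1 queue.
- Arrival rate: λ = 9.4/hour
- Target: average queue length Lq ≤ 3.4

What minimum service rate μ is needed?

For M/M/1: Lq = λ²/(μ(μ-λ))
Need Lq ≤ 3.4, i.e. μ(μ-λ) ≥ λ²/3.4
μ² - 9.4μ - 88.36/3.4 ≥ 0  →  μ² - 9.4μ - 25.988235 ≥ 0
Quadratic formula (positive root): μ = [λ + √(λ² + 4×25.988235)]/2
Discriminant: 88.36 + 4×25.988235 = 192.3129, √192.3129 = 13.8677
μ ≥ (9.4 + 13.8677)/2 = 11.6338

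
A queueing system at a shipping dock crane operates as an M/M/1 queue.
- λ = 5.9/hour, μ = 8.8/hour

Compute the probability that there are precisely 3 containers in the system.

ρ = λ/μ = 5.9/8.8 = 0.6705
P(n) = (1-ρ)ρⁿ
P(3) = (1-0.6705) × 0.6705^3
P(3) = 0.32950 × 0.30144
P(3) = 0.09932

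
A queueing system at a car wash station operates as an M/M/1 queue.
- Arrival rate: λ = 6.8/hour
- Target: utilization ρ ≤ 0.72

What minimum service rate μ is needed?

ρ = λ/μ, so μ = λ/ρ
μ ≥ 6.8/0.72 = 9.4444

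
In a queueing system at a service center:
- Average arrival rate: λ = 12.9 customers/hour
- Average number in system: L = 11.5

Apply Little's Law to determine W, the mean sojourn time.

Little's Law: L = λW, so W = L/λ
W = 11.5/12.9 = 0.8915 hours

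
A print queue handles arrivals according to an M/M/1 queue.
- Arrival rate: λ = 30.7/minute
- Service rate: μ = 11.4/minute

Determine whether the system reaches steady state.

Stability requires ρ = λ/(cμ) < 1
ρ = 30.7/(1 × 11.4) = 30.7/11.40 = 2.6930
Since 2.6930 ≥ 1, the system is UNSTABLE.
Queue grows without bound. Need μ > λ = 30.7.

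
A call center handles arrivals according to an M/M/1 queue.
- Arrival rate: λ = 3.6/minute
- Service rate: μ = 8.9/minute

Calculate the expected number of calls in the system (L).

ρ = λ/μ = 3.6/8.9 = 0.4045
For M/M/1: L = λ/(μ-λ)
L = 3.6/(8.9-3.6) = 3.6/5.30
L = 0.6792 calls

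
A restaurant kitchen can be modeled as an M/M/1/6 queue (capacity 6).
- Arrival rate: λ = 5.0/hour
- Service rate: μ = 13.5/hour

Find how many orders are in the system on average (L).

ρ = λ/μ = 5.0/13.5 = 0.37037
P₀ = (1-ρ)/(1-ρ^(K+1)) = (1-0.37037)/(1-0.37037^7) = 0.6296/0.9990 = 0.6302
P_K = P₀×ρ^K = 0.6302 × 0.37037^6 = 0.6302 × 0.002581 = 0.001627
L = ρ[1 - (K+1)ρ^K + Kρ^(K+1)] / [(1-ρ)(1-ρ^(K+1))]
L = 0.37037 × (1 - 7×0.002581 + 6×0.0009560) / ((1 - 0.37037) × (1 - 0.0009560)) = 0.5815 orders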